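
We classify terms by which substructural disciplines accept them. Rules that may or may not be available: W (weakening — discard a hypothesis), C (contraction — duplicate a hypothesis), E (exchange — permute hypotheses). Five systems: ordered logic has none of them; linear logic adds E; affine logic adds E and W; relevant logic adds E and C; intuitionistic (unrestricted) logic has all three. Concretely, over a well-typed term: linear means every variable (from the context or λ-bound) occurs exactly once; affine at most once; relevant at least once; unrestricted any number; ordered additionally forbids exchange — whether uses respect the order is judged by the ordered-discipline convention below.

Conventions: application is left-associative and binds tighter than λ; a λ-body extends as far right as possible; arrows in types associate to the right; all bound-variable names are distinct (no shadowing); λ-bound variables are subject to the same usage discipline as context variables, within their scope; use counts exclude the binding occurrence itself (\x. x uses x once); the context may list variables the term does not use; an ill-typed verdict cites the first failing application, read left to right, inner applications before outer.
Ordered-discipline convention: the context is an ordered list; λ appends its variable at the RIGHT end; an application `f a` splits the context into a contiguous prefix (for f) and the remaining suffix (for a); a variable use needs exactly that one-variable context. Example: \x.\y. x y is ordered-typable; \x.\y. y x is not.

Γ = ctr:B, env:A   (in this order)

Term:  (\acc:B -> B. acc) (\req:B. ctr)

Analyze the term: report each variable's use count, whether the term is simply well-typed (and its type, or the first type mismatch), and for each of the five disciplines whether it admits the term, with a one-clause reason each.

variable uses: ctr ×1; env ×0; acc (bound) ×1; req (bound) ×0
order of uses: acc, ctr
typing: the term checks, with type B -> B
ordered: ✗ — needs weakening: env, req unused
linear: ✗ — needs weakening: env, req unused
affine: ✓ — none of ctr, env, acc, req used more than once
relevant: ✗ — needs weakening: env, req unused
unrestricted: ✓ — type-checks (B -> B) and nothing is barred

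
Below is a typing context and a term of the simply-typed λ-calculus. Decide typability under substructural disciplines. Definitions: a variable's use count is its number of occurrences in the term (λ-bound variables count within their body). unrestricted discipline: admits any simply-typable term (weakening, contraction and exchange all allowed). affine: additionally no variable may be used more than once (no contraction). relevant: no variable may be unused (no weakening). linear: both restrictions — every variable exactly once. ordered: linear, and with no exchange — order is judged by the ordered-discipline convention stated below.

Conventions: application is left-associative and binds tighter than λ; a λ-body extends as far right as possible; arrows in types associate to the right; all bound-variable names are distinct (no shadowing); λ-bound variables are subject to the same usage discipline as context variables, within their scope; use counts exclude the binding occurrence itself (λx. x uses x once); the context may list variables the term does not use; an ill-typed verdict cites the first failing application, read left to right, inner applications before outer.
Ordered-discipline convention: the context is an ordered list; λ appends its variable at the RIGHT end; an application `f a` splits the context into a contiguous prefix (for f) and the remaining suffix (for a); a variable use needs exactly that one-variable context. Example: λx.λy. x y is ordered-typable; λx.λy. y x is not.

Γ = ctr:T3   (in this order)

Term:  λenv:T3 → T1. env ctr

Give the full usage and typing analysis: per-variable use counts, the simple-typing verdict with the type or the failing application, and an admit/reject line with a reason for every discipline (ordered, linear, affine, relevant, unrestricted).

use counts: ctr ×1; env (bound) ×1
left-to-right use order: env, ctr
typing: well-typed at (T3 → T1) → T1
ordered: ✗, needs exchange: uses follow env, ctr
linear: ✓, single use per variable (ctr, env)
affine: ✓, at most one use each (ctr, env)
relevant: ✓, ctr, env: all used, weakening unneeded
unrestricted: ✓, type-checks ((T3 → T1) → T1) and nothing is barred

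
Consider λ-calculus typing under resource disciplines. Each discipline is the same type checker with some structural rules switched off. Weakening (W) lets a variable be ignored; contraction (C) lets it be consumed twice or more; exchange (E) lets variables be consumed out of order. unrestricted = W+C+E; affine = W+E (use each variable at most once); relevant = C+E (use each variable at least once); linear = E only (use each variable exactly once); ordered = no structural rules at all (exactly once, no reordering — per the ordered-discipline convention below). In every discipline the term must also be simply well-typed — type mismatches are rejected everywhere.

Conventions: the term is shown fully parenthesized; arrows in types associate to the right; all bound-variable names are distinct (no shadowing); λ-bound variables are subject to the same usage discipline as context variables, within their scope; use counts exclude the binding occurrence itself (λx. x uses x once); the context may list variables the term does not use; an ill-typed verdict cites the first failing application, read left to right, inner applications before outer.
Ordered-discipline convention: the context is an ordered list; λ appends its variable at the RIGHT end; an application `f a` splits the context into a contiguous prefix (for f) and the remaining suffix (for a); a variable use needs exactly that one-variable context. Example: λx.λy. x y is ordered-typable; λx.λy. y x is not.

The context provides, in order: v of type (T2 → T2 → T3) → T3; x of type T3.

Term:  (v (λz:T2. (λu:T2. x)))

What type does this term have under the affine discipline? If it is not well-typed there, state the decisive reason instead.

term : T3
use counts: v ×1, x ×1, z (bound) ×0, u (bound) ×0
left-to-right use order: v, x
typing: ✓ — T3
all disciplines: ordered ✗ · linear ✗ · affine ✓ · relevant ✗ · unrestricted ✓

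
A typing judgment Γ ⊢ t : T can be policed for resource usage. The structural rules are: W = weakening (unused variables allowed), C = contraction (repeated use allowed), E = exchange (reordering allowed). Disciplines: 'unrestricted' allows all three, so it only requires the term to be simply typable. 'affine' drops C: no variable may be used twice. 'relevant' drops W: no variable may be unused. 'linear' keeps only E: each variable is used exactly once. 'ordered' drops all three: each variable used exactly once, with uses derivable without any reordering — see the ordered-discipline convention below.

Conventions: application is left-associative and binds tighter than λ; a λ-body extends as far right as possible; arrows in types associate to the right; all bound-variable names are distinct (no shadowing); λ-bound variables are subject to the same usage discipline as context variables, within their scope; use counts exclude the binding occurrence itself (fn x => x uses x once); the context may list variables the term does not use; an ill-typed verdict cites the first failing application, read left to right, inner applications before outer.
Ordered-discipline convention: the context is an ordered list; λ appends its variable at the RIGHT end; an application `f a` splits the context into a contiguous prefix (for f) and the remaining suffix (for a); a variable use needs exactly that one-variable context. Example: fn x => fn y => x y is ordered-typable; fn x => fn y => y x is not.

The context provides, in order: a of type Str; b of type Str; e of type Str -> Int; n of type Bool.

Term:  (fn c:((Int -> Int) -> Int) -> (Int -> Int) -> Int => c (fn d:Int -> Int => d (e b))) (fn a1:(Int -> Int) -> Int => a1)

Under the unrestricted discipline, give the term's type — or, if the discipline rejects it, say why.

term : (Int -> Int) -> Int
use counts: a ×0, b ×1, e ×1, n ×0, c [bound] ×1, d [bound] ×1, a1 [bound] ×1
uses in reading order: c, d, e, b, a1
typing: well-typed — term : (Int -> Int) -> Int
across the five disciplines: ordered ✗; linear ✗; affine ✓; relevant ✗; unrestricted ✓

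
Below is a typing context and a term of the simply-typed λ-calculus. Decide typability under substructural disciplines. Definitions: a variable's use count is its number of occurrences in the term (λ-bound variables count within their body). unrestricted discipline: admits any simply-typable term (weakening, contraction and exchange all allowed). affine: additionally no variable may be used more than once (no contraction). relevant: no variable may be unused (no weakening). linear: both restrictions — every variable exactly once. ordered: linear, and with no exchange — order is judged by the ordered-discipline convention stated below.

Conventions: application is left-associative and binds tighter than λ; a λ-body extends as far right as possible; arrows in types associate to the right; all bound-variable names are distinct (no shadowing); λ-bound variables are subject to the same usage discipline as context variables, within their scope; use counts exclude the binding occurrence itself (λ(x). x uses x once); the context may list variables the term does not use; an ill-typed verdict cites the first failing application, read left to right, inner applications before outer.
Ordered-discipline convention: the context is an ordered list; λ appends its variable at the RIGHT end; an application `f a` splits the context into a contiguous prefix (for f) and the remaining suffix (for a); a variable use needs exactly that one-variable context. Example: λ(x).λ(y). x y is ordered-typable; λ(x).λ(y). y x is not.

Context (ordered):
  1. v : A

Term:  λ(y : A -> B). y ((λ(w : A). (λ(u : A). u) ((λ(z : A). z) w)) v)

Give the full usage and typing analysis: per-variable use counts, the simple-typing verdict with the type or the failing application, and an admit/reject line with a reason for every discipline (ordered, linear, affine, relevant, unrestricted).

use counts: v: 1×, y (bound): 1×, w (bound): 1×, u (bound): 1×, z (bound): 1×
order of uses: y, u, z, w, v
typing: ✓ — (A -> B) -> B
ordered: ✗ — needs exchange: uses follow y, u, z, w, v
linear: ✓ — exactly-once usage across v, y, w, u, z
affine: ✓ — none of v, y, w, u, z used more than once
relevant: ✓ — at least one use each (v, y, w, u, z)
unrestricted: ✓ — type-checks ((A -> B) -> B) and nothing is barred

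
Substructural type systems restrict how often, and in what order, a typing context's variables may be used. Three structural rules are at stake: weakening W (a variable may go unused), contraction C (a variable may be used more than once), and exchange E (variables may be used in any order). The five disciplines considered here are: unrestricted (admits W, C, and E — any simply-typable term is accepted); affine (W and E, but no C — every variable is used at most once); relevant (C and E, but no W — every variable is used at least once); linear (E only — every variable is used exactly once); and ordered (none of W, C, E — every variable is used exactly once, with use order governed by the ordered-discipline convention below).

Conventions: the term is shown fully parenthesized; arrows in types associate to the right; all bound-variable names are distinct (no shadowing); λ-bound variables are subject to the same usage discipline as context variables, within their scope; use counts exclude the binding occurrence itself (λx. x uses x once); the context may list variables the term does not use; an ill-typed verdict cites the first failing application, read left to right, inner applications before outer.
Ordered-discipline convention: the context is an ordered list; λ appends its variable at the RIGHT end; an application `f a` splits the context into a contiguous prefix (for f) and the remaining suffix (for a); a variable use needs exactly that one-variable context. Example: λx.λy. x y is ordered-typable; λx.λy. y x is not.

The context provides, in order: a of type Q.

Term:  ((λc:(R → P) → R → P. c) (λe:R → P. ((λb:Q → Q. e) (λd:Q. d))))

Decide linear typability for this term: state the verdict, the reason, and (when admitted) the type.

no — a, b left unused
usage: a=0, c (bound)=1, e (bound)=1, b (bound)=0, d (bound)=1
use order (left to right): c, e, d
typing: well-typed at (R → P) → R → P
across the five disciplines: ordered ✗ · linear ✗ · affine ✓ · relevant ✗ · unrestricted ✓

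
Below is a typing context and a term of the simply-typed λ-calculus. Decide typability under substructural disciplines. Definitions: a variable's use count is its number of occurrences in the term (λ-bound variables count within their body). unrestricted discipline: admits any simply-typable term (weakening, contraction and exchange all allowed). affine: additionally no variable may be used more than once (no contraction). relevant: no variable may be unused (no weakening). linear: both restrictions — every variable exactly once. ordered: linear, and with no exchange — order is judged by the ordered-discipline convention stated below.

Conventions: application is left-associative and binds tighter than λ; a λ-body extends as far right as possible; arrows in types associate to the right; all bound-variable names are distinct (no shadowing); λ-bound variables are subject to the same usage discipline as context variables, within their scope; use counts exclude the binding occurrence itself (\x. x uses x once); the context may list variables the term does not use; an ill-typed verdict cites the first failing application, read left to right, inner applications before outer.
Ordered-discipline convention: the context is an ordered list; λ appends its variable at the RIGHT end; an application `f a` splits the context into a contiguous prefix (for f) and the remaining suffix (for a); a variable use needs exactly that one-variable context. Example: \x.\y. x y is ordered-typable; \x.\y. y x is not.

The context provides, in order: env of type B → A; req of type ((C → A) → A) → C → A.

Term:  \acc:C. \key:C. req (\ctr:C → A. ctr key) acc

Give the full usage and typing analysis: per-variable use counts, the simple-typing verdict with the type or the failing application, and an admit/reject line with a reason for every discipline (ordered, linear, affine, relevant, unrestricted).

variable uses: env ×0, req ×1, acc (λ-bound) ×1, key (λ-bound) ×1, ctr (λ-bound) ×1
uses in reading order: req, ctr, key, acc
typing: ✓ — C → C → A
ordered: ✗ — env left unused
linear: ✗ — env left unused
affine: ✓ — env, req, acc, key, ctr: no repeats, contraction unneeded
relevant: ✗ — env left unused
unrestricted: ✓ — simply typable at C → C → A; W, C, E all held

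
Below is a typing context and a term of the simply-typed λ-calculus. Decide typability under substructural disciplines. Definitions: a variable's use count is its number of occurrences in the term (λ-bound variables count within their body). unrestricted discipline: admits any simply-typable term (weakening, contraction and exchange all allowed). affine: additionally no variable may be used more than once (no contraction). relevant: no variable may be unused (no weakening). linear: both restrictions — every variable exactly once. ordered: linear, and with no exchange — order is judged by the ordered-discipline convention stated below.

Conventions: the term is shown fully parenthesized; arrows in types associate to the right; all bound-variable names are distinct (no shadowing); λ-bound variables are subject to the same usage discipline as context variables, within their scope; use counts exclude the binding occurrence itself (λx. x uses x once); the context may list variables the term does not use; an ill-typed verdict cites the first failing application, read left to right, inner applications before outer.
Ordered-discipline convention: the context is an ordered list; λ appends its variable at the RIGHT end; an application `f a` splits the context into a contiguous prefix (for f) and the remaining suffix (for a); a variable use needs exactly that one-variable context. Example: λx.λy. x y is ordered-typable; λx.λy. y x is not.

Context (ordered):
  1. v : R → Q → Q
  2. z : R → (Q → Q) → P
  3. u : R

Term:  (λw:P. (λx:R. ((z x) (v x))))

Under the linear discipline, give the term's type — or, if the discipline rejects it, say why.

not well-typed under linear — repeated use of x ×2; u, w left unused
usage: v: 1; z: 1; u: 0; w (bound): 0; x (bound): 2
uses in reading order: z, x, v, x
typing: the term checks, with type P → R → P
across the five disciplines: ordered ✗ · linear ✗ · affine ✗ · relevant ✗ · unrestricted ✓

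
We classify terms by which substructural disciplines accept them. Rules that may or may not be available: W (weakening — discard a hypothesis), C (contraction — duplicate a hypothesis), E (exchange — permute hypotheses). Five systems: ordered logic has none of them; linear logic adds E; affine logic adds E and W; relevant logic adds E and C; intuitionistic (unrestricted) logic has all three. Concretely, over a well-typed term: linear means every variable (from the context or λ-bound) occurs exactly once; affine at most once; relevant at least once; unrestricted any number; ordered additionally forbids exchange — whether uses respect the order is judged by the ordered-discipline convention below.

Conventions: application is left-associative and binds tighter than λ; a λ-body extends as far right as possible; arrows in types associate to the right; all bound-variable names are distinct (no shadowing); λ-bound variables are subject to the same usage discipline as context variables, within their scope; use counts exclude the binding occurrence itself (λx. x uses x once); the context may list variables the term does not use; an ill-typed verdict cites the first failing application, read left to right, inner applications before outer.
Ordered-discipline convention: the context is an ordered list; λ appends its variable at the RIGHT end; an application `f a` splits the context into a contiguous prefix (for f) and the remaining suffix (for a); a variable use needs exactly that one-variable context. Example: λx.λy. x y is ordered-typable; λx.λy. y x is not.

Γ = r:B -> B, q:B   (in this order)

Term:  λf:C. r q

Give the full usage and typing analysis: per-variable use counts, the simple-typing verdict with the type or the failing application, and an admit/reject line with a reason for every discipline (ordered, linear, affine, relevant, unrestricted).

variable uses: r=1, q=1, f (bound)=0
left-to-right use order: r, q
typing: well-typed at C -> B
ordered ✗ (f left unused)
linear ✗ (f left unused)
affine ✓ (at most one use each (r, q, f))
relevant ✗ (f left unused)
unrestricted ✓ (well-typed at C -> B; no restrictions here)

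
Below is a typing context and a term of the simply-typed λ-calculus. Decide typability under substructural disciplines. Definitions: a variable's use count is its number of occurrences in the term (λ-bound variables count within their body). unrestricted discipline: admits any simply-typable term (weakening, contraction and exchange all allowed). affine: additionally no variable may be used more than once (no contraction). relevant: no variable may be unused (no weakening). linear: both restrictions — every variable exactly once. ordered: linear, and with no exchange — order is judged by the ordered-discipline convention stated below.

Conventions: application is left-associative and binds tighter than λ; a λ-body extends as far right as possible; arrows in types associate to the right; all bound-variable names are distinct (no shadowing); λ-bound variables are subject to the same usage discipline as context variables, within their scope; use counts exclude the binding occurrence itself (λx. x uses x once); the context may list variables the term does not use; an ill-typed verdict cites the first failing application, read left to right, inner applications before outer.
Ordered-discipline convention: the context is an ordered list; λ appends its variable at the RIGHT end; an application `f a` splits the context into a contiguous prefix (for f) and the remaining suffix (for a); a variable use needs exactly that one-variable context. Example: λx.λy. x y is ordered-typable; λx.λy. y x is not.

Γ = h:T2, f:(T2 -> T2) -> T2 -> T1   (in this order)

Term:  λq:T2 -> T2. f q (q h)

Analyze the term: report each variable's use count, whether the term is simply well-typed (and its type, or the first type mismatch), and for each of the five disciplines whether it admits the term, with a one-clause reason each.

counts: h ×1; f ×1; q (bound) ×2
order of uses: f, q, q, h
typing: well-typed — term : (T2 -> T2) -> T1
ordered ✗ (needs contraction — q ×2)
linear ✗ (needs contraction — q ×2)
affine ✗ (needs contraction — q ×2)
relevant ✓ (at least one use each (h, f, q))
unrestricted ✓ (type-checks ((T2 -> T2) -> T1) and nothing is barred)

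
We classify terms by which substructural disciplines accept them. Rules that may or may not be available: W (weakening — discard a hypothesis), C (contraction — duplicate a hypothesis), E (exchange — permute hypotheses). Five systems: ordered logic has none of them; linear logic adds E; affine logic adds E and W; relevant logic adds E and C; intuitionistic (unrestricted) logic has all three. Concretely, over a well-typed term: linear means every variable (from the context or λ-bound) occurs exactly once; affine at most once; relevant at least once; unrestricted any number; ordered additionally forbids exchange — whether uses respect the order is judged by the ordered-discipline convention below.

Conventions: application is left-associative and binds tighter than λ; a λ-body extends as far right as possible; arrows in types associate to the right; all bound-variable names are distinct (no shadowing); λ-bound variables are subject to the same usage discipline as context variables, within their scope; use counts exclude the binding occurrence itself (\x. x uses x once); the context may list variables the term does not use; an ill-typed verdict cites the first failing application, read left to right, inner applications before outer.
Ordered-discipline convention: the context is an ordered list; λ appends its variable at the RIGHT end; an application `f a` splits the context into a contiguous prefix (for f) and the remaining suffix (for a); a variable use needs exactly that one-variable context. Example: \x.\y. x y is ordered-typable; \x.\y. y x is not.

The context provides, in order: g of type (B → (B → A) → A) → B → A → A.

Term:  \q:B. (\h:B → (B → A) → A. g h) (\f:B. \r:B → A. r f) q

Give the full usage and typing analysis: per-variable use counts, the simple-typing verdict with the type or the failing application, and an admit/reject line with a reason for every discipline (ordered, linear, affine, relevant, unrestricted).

variable uses: g=1; q (λ-bound)=1; h (λ-bound)=1; f (λ-bound)=1; r (λ-bound)=1
use order (left to right): g, h, r, f, q
typing: the term checks, with type B → A → A
ordered ✗ (needs exchange: uses follow g, h, r, f, q)
linear ✓ (each of g, q, h, f, r used exactly once)
affine ✓ (no duplicate uses among g, q, h, f, r)
relevant ✓ (g, q, h, f, r: all used, weakening unneeded)
unrestricted ✓ (typability at B → A → A is all that's needed)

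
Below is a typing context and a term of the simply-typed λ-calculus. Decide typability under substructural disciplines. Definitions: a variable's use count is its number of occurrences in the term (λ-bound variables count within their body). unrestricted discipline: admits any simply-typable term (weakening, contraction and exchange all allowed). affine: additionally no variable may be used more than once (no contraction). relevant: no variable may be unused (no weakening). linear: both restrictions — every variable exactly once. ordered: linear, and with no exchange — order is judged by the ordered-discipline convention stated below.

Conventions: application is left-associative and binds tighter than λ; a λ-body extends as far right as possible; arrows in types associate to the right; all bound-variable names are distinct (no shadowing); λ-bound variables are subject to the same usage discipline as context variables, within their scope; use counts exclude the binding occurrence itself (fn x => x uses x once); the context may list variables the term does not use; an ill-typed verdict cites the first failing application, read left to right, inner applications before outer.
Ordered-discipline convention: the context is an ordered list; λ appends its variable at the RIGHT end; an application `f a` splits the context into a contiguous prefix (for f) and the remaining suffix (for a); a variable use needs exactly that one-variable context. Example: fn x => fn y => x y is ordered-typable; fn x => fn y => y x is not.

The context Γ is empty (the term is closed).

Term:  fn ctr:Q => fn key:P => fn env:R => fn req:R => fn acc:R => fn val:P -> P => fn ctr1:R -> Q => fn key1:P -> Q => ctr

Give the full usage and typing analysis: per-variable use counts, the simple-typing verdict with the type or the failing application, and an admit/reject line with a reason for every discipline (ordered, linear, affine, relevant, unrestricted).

counts: ctr [bound]=1, key [bound]=0, env [bound]=0, req [bound]=0, acc [bound]=0, val [bound]=0, ctr1 [bound]=0, key1 [bound]=0
order of uses: ctr
typing: the term checks, with type Q -> P -> R -> R -> R -> (P -> P) -> (R -> Q) -> (P -> Q) -> Q
ordered ✗ (key, env, req, acc, val, ctr1, key1 never used (weakening))
linear ✗ (key, env, req, acc, val, ctr1, key1 never used (weakening))
affine ✓ (ctr, key, env, req, acc, val, ctr1, key1: no repeats, contraction unneeded)
relevant ✗ (key, env, req, acc, val, ctr1, key1 never used (weakening))
unrestricted ✓ (type-checks (Q -> P -> R -> R -> R -> (P -> P) -> (R -> Q) -> (P -> Q) -> Q) and nothing is barred)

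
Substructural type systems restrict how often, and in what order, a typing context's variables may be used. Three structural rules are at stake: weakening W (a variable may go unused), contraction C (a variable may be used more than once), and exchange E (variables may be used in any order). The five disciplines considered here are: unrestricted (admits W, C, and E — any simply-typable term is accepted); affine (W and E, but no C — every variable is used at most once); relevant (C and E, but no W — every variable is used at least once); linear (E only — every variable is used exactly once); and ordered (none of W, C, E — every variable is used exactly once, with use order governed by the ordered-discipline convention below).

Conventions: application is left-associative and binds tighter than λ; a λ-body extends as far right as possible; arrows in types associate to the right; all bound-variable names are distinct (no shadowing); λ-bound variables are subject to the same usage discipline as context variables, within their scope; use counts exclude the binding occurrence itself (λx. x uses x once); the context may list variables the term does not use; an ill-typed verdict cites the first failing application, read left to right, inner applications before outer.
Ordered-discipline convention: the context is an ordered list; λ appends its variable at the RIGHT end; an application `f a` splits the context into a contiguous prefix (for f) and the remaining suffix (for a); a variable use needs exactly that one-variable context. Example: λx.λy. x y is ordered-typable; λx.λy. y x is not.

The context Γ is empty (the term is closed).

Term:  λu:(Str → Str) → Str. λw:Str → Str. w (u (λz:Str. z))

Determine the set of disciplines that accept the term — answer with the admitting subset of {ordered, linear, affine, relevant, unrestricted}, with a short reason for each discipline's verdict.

admitted by: linear, affine, relevant, unrestricted
counts: u [bound] ×1, w [bound] ×1, z [bound] ×1
use order (left to right): w, u, z
typing: well-typed at ((Str → Str) → Str) → (Str → Str) → Str
ordered: ✗ — use order w, u, z needs exchange
linear: ✓ — each of u, w, z used exactly once
affine: ✓ — u, w, z: no repeats, contraction unneeded
relevant: ✓ — every one of u, w, z appears
unrestricted: ✓ — type-checks (((Str → Str) → Str) → (Str → Str) → Str) and nothing is barred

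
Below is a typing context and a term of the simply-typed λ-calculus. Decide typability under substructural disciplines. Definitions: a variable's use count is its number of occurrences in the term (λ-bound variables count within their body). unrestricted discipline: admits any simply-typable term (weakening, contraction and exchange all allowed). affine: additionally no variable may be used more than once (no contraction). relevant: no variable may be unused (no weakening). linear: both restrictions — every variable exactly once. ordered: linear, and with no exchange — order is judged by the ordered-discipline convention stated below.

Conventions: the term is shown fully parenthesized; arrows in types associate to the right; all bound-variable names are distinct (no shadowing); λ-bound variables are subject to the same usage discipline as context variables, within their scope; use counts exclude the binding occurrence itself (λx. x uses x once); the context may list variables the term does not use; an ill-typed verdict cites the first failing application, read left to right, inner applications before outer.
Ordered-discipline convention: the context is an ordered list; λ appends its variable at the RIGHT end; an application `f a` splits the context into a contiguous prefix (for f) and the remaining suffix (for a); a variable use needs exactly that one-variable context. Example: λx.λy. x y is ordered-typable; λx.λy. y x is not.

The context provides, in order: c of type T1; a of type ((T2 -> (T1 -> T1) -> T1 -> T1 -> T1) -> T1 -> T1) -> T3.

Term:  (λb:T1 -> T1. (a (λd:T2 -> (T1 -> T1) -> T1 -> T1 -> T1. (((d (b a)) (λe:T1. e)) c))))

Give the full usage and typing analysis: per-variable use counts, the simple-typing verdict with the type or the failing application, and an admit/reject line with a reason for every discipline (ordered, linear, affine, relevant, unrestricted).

counts: c=1; a=2; b (bound)=1; d (bound)=1; e (bound)=1
order of uses: a, d, b, a, e, c
typing: ill-typed: an argument ((T2 -> (T1 -> T1) -> T1 -> T1 -> T1) -> T1 -> T1) -> T3 mismatches the expected T1
ordered ✗ (the type mismatch rejects it)
linear ✗ (not simply typable)
affine ✗ (fails simple typing)
relevant ✗ (a type mismatch blocks all five)
unrestricted ✗ (the type mismatch rejects it)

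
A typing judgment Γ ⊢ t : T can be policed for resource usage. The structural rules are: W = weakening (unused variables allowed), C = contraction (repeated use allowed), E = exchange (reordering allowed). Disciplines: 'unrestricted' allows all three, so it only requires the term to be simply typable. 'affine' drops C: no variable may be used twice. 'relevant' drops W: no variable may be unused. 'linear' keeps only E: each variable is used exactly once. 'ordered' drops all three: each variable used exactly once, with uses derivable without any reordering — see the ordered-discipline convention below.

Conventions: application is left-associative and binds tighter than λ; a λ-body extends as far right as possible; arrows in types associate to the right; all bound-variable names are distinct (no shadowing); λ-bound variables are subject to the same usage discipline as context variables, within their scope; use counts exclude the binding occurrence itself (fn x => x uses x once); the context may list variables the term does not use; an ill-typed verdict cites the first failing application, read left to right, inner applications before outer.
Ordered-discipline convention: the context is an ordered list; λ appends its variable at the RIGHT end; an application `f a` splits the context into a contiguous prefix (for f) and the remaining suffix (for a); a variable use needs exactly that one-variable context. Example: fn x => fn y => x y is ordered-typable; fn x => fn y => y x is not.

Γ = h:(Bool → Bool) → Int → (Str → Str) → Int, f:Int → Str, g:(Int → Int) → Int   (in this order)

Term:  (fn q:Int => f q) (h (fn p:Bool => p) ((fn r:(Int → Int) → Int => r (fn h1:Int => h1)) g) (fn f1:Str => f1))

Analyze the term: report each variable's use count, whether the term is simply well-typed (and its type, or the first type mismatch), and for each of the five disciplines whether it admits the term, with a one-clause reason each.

counts: h ×1; f ×1; g ×1; q [bound] ×1; p [bound] ×1; r [bound] ×1; h1 [bound] ×1; f1 [bound] ×1
use order (left to right): f, q, h, p, r, h1, g, f1
typing: well-typed at Str
ordered ✗ (needs exchange: uses follow f, q, h, p, r, h1, g, f1)
linear ✓ (single use per variable (h, f, g, q, p, r, h1, f1))
affine ✓ (h, f, g, q, p, r, h1, f1: no repeats, contraction unneeded)
relevant ✓ (at least one use each (h, f, g, q, p, r, h1, f1))
unrestricted ✓ (type-checks (Str) and nothing is barred)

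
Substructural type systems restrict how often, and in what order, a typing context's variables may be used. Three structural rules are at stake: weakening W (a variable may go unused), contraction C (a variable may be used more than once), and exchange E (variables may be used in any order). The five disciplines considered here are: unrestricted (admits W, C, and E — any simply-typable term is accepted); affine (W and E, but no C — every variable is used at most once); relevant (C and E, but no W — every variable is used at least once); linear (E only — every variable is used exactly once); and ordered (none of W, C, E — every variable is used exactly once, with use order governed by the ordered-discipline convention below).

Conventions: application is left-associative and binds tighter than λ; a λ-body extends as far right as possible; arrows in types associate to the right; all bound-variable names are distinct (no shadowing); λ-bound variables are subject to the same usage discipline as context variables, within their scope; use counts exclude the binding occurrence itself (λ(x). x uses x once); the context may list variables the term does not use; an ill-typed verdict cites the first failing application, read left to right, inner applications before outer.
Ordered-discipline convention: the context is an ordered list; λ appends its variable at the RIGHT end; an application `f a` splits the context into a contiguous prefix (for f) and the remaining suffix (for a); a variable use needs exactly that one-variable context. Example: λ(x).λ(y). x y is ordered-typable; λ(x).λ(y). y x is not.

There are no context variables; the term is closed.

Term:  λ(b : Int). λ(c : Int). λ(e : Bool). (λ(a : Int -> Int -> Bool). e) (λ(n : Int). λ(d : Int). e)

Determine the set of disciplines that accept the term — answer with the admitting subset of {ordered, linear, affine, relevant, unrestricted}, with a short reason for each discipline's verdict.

admitting disciplines: unrestricted
counts: b (bound): 0; c (bound): 0; e (bound): 2; a (bound): 0; n (bound): 0; d (bound): 0
use order (left to right): e, e
typing: ✓ — Int -> Int -> Bool -> Bool
ordered ✗ (uses contraction: e ×2; unused: b, c, a, n, d — weakening required)
linear ✗ (uses contraction: e ×2; unused: b, c, a, n, d — weakening required)
affine ✗ (uses contraction: e ×2)
relevant ✗ (unused: b, c, a, n, d — weakening required)
unrestricted ✓ (typability at Int -> Int -> Bool -> Bool is all that's needed)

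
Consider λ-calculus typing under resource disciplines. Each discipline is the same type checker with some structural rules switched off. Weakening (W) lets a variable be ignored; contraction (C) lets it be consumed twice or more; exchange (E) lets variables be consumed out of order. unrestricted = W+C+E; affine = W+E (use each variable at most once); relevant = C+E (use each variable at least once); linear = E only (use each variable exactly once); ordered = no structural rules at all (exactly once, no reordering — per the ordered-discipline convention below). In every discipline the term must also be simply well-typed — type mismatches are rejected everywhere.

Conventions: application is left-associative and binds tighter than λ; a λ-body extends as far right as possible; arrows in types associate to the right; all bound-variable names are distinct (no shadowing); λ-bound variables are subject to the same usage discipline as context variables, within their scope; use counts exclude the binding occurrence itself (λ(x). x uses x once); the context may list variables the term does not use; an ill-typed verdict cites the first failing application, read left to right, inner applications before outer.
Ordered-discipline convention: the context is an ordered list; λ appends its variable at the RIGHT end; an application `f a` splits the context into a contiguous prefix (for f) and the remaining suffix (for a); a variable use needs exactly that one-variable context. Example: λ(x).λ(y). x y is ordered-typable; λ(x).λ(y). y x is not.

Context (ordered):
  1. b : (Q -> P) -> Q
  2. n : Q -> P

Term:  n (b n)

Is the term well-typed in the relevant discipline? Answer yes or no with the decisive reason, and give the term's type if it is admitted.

yes — every one of b, n appears; term : P
variable uses: b=1, n=2
left-to-right use order: n, b, n
typing: well-typed at P
per-discipline verdicts: ordered ✗, linear ✗, affine ✗, relevant ✓, unrestricted ✓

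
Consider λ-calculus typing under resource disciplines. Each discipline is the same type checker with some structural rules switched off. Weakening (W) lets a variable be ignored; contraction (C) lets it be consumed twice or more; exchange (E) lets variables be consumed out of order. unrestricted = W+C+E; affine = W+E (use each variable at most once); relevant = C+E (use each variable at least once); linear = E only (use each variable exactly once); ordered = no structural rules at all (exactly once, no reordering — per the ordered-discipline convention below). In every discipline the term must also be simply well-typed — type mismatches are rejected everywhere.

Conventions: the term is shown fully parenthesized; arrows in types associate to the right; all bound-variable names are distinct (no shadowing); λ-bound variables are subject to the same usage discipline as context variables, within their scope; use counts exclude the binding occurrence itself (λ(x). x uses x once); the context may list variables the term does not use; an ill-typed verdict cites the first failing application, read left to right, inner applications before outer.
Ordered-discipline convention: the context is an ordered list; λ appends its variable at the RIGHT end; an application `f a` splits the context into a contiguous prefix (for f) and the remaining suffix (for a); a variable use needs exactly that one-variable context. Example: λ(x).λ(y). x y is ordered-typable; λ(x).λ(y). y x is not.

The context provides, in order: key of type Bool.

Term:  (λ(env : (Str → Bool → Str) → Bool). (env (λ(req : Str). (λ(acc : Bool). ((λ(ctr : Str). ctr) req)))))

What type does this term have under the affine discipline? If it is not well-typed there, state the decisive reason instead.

term : ((Str → Bool → Str) → Bool) → Bool
use counts: key=0; env (λ-bound)=1; req (λ-bound)=1; acc (λ-bound)=0; ctr (λ-bound)=1
use order (left to right): env, ctr, req
typing: ✓ — ((Str → Bool → Str) → Bool) → Bool
summary: ordered ✗; linear ✗; affine ✓; relevant ✗; unrestricted ✓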